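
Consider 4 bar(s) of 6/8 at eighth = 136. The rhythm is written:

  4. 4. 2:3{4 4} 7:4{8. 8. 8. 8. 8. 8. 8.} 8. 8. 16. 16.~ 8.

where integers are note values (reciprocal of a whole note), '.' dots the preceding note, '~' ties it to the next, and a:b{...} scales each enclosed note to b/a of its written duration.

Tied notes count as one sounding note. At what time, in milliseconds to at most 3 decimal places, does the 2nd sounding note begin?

1. 0.0ms @ 0 + 1323.529ms (3)
2. 1323.529ms @ 3 + 1323.529ms (3)
3. 2647.059ms @ 6 + 1323.529ms (3)
4. 3970.588ms @ 9 + 1323.529ms (3)
5. 5294.118ms @ 12 + 378.151ms (6/7)
6. 5672.269ms @ 90/7 + 378.151ms (6/7)
7. 6050.42ms @ 96/7 + 378.151ms (6/7)
8. 6428.571ms @ 102/7 + 378.151ms (6/7)
9. 6806.723ms @ 108/7 + 378.151ms (6/7)
10. 7184.874ms @ 114/7 + 378.151ms (6/7)
11. 7563.025ms @ 120/7 + 378.151ms (6/7)
12. 7941.176ms @ 18 + 661.765ms (3/2)
13. 8602.941ms @ 39/2 + 661.765ms (3/2)
14. 9264.706ms @ 21 + 330.882ms (3/4)
15. 9595.588ms @ 87/4 + 992.647ms (9/4)

note 2 onset = 3b = 1323.529ms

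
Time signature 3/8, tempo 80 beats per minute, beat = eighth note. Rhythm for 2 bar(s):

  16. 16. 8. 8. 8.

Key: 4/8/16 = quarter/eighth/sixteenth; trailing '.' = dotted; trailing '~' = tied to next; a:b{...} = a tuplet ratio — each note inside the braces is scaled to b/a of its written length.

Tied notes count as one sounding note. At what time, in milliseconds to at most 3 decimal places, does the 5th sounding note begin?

note 5 onset = 9/2b = 3375.0ms

1. 0.0ms @ 0 + 562.5ms (3/4)
2. 562.5ms @ 3/4 + 562.5ms (3/4)
3. 1125.0ms @ 3/2 + 1125.0ms (3/2)
4. 2250.0ms @ 3 + 1125.0ms (3/2)
5. 3375.0ms @ 9/2 + 1125.0ms (3/2)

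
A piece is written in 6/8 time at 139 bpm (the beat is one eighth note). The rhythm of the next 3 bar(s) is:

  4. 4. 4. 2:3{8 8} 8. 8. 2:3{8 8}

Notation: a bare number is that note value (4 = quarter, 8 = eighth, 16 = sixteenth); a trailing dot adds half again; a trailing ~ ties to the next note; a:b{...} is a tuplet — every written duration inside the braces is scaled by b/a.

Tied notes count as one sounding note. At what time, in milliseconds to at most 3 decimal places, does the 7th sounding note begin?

1. 0.0ms @ 0 + 1294.964ms (3)
2. 1294.964ms @ 3 + 1294.964ms (3)
3. 2589.928ms @ 6 + 1294.964ms (3)
4. 3884.892ms @ 9 + 647.482ms (3/2)
5. 4532.374ms @ 21/2 + 647.482ms (3/2)
6. 5179.856ms @ 12 + 647.482ms (3/2)
7. 5827.338ms @ 27/2 + 647.482ms (3/2)
8. 6474.82ms @ 15 + 647.482ms (3/2)
9. 7122.302ms @ 33/2 + 647.482ms (3/2)

note 7 onset = 27/2b = 5827.338ms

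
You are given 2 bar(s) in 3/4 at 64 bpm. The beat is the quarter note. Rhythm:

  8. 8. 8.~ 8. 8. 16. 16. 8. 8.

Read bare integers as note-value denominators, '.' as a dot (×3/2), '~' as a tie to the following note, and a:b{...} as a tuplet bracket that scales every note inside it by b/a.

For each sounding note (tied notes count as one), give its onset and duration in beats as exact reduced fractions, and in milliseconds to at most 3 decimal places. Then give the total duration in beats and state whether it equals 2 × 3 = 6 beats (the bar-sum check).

1) 0.0ms=0b +703.125ms=3/4b
2) 703.125ms=3/4b +703.125ms=3/4b
3) 1406.25ms=3/2b +1406.25ms=3/2b
4) 2812.5ms=3b +703.125ms=3/4b
5) 3515.625ms=15/4b +351.562ms=3/8b
6) 3867.188ms=33/8b +351.562ms=3/8b
7) 4218.75ms=9/2b +703.125ms=3/4b
8) 4921.875ms=21/4b +703.125ms=3/4b
Σ=6b of 6 (64bpm 3/4) — PASS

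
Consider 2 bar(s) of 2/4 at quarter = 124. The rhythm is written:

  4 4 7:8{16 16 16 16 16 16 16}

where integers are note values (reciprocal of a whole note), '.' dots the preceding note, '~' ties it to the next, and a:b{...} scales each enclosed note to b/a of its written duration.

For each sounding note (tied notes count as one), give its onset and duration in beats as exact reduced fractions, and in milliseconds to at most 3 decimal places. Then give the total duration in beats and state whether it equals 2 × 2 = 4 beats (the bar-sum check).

1) 0.0ms=0b +483.871ms=1b
2) 483.871ms=1b +483.871ms=1b
3) 967.742ms=2b +138.249ms=2/7b
4) 1105.991ms=16/7b +138.249ms=2/7b
5) 1244.24ms=18/7b +138.249ms=2/7b
6) 1382.488ms=20/7b +138.249ms=2/7b
7) 1520.737ms=22/7b +138.249ms=2/7b
8) 1658.986ms=24/7b +138.249ms=2/7b
9) 1797.235ms=26/7b +138.249ms=2/7b
Σ=4b of 4 (124bpm 2/4) — PASS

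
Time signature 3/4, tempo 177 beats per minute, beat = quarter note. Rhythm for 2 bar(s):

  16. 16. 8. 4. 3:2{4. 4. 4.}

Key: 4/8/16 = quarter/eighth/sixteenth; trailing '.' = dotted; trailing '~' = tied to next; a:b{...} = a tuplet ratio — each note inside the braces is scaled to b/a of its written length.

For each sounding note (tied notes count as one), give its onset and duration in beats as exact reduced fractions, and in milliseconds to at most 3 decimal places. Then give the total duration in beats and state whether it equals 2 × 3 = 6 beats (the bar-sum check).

1) 0.0ms=0b +127.119ms=3/8b
2) 127.119ms=3/8b +127.119ms=3/8b
3) 254.237ms=3/4b +254.237ms=3/4b
4) 508.475ms=3/2b +508.475ms=3/2b
5) 1016.949ms=3b +338.983ms=1b
6) 1355.932ms=4b +338.983ms=1b
7) 1694.915ms=5b +338.983ms=1b
Σ=6b of 6 (177bpm 3/4) — PASS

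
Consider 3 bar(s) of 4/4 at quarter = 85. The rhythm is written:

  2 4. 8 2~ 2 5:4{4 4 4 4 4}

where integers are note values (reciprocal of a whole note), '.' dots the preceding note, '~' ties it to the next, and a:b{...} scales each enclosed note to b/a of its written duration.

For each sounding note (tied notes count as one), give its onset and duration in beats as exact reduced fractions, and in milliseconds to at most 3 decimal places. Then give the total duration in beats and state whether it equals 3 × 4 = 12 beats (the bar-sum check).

1) 0.0ms=0b +1411.765ms=2b
2) 1411.765ms=2b +1058.824ms=3/2b
3) 2470.588ms=7/2b +352.941ms=1/2b
4) 2823.529ms=4b +2823.529ms=4b
5) 5647.059ms=8b +564.706ms=4/5b
6) 6211.765ms=44/5b +564.706ms=4/5b
7) 6776.471ms=48/5b +564.706ms=4/5b
8) 7341.176ms=52/5b +564.706ms=4/5b
9) 7905.882ms=56/5b +564.706ms=4/5b
Σ=12b of 12 (85bpm 4/4) — PASS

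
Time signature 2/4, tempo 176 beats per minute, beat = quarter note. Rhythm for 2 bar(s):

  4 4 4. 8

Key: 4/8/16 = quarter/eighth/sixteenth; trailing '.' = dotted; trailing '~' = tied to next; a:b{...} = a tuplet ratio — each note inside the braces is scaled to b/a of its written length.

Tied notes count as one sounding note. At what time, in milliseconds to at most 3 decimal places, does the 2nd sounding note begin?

note 2 onset = 1b = 340.909ms

1. 0.0ms @ 0 + 340.909ms (1)
2. 340.909ms @ 1 + 340.909ms (1)
3. 681.818ms @ 2 + 511.364ms (3/2)
4. 1193.182ms @ 7/2 + 170.455ms (1/2)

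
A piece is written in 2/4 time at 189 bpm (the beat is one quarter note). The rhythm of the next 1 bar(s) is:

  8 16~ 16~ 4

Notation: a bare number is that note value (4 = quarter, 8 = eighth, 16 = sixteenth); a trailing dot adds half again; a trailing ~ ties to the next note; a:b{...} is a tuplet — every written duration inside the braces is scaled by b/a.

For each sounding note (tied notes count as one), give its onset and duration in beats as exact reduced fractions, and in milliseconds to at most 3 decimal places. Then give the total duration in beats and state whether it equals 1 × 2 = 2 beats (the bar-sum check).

1) 0.0ms=0b +158.73ms=1/2b
2) 158.73ms=1/2b +476.19ms=3/2b
Σ=2b of 2 (189bpm 2/4) — PASS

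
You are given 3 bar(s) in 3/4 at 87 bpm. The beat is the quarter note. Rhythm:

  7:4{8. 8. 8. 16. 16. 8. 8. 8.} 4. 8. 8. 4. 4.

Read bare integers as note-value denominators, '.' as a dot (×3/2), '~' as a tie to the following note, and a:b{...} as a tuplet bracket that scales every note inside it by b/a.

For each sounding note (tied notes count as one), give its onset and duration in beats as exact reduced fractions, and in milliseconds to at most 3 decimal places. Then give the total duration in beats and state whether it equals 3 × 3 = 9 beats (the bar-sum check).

1) 0.0ms=0b +295.567ms=3/7b
2) 295.567ms=3/7b +295.567ms=3/7b
3) 591.133ms=6/7b +295.567ms=3/7b
4) 886.7ms=9/7b +147.783ms=3/14b
5) 1034.483ms=3/2b +147.783ms=3/14b
6) 1182.266ms=12/7b +295.567ms=3/7b
7) 1477.833ms=15/7b +295.567ms=3/7b
8) 1773.399ms=18/7b +295.567ms=3/7b
9) 2068.966ms=3b +1034.483ms=3/2b
10) 3103.448ms=9/2b +517.241ms=3/4b
11) 3620.69ms=21/4b +517.241ms=3/4b
12) 4137.931ms=6b +1034.483ms=3/2b
13) 5172.414ms=15/2b +1034.483ms=3/2b
Σ=9b of 9 (87bpm 3/4) — PASS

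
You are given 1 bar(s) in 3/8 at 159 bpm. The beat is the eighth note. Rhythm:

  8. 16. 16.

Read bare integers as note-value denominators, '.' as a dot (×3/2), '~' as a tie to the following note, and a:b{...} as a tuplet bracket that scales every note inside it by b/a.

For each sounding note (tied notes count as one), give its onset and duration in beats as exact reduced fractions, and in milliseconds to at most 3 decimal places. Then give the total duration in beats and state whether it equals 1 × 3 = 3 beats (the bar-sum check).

1) 0.0ms=0b +566.038ms=3/2b
2) 566.038ms=3/2b +283.019ms=3/4b
3) 849.057ms=9/4b +283.019ms=3/4b
Σ=3b of 3 (159bpm 3/8) — PASS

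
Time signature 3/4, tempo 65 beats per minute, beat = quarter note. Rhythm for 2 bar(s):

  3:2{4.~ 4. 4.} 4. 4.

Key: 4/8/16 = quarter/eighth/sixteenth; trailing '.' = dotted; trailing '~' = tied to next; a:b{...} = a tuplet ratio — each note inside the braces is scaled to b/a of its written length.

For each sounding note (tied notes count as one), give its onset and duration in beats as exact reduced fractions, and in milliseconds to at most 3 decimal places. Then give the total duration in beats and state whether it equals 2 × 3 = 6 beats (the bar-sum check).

1) 0.0ms=0b +1846.154ms=2b
2) 1846.154ms=2b +923.077ms=1b
3) 2769.231ms=3b +1384.615ms=3/2b
4) 4153.846ms=9/2b +1384.615ms=3/2b
Σ=6b of 6 (65bpm 3/4) — PASS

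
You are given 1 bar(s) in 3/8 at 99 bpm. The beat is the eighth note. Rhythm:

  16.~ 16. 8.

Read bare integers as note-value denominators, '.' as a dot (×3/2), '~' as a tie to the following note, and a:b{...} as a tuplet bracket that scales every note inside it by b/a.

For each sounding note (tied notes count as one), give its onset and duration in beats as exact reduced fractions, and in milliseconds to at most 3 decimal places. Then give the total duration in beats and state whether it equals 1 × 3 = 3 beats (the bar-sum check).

1) 0.0ms=0b +909.091ms=3/2b
2) 909.091ms=3/2b +909.091ms=3/2b
Σ=3b of 3 (99bpm 3/8) — PASS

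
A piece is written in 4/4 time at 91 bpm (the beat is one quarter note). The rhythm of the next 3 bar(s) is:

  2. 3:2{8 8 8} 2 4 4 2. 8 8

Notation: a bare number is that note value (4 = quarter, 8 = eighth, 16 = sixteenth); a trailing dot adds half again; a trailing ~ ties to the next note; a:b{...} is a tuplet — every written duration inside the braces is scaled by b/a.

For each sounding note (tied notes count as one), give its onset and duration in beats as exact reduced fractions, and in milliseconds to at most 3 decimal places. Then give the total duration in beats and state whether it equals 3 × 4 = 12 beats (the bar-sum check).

1) 0.0ms=0b +1978.022ms=3b
2) 1978.022ms=3b +219.78ms=1/3b
3) 2197.802ms=10/3b +219.78ms=1/3b
4) 2417.582ms=11/3b +219.78ms=1/3b
5) 2637.363ms=4b +1318.681ms=2b
6) 3956.044ms=6b +659.341ms=1b
7) 4615.385ms=7b +659.341ms=1b
8) 5274.725ms=8b +1978.022ms=3b
9) 7252.747ms=11b +329.67ms=1/2b
10) 7582.418ms=23/2b +329.67ms=1/2b
Σ=12b of 12 (91bpm 4/4) — PASS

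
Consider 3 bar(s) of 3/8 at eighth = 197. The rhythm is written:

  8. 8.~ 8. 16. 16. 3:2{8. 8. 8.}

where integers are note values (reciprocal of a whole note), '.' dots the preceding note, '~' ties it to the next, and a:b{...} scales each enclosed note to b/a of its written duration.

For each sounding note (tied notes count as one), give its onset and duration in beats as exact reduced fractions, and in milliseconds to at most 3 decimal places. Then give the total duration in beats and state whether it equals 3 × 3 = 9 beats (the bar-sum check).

1) 0.0ms=0b +456.853ms=3/2b
2) 456.853ms=3/2b +913.706ms=3b
3) 1370.558ms=9/2b +228.426ms=3/4b
4) 1598.985ms=21/4b +228.426ms=3/4b
5) 1827.411ms=6b +304.569ms=1b
6) 2131.98ms=7b +304.569ms=1b
7) 2436.548ms=8b +304.569ms=1b
Σ=9b of 9 (197bpm 3/8) — PASS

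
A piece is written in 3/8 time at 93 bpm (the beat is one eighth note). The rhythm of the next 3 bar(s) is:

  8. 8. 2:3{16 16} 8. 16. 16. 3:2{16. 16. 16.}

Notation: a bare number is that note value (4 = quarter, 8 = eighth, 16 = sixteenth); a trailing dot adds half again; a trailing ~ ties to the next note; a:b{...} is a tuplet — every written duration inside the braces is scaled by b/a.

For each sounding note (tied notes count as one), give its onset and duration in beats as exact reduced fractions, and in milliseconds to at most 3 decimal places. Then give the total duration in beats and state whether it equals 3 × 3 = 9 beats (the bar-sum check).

1) 0.0ms=0b +967.742ms=3/2b
2) 967.742ms=3/2b +967.742ms=3/2b
3) 1935.484ms=3b +483.871ms=3/4b
4) 2419.355ms=15/4b +483.871ms=3/4b
5) 2903.226ms=9/2b +967.742ms=3/2b
6) 3870.968ms=6b +483.871ms=3/4b
7) 4354.839ms=27/4b +483.871ms=3/4b
8) 4838.71ms=15/2b +322.581ms=1/2b
9) 5161.29ms=8b +322.581ms=1/2b
10) 5483.871ms=17/2b +322.581ms=1/2b
Σ=9b of 9 (93bpm 3/8) — PASS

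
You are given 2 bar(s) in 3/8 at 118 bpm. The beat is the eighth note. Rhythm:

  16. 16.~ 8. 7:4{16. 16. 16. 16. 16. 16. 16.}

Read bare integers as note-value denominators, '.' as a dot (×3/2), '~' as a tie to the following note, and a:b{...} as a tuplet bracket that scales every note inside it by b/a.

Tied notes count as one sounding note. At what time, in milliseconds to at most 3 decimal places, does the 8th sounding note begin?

note 8 onset = 36/7b = 2615.012ms

1. 0.0ms @ 0 + 381.356ms (3/4)
2. 381.356ms @ 3/4 + 1144.068ms (9/4)
3. 1525.424ms @ 3 + 217.918ms (3/7)
4. 1743.341ms @ 24/7 + 217.918ms (3/7)
5. 1961.259ms @ 27/7 + 217.918ms (3/7)
6. 2179.177ms @ 30/7 + 217.918ms (3/7)
7. 2397.094ms @ 33/7 + 217.918ms (3/7)
8. 2615.012ms @ 36/7 + 217.918ms (3/7)
9. 2832.93ms @ 39/7 + 217.918ms (3/7)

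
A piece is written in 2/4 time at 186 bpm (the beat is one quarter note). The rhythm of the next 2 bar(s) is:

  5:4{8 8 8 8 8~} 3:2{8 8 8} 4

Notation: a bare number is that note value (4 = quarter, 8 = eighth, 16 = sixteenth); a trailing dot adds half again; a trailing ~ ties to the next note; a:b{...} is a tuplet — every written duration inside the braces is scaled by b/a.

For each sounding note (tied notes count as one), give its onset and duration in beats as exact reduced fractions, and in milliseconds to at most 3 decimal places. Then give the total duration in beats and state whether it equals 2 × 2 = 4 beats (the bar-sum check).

1) 0.0ms=0b +129.032ms=2/5b
2) 129.032ms=2/5b +129.032ms=2/5b
3) 258.065ms=4/5b +129.032ms=2/5b
4) 387.097ms=6/5b +129.032ms=2/5b
5) 516.129ms=8/5b +236.559ms=11/15b
6) 752.688ms=7/3b +107.527ms=1/3b
7) 860.215ms=8/3b +107.527ms=1/3b
8) 967.742ms=3b +322.581ms=1b
Σ=4b of 4 (186bpm 2/4) — PASS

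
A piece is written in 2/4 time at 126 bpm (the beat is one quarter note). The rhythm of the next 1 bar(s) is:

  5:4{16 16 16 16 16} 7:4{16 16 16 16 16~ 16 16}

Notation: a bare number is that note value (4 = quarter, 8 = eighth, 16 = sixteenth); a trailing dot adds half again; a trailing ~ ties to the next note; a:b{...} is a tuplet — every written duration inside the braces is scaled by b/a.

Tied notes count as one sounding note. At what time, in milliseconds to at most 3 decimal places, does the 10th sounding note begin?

1. 0.0ms @ 0 + 95.238ms (1/5)
2. 95.238ms @ 1/5 + 95.238ms (1/5)
3. 190.476ms @ 2/5 + 95.238ms (1/5)
4. 285.714ms @ 3/5 + 95.238ms (1/5)
5. 380.952ms @ 4/5 + 95.238ms (1/5)
6. 476.19ms @ 1 + 68.027ms (1/7)
7. 544.218ms @ 8/7 + 68.027ms (1/7)
8. 612.245ms @ 9/7 + 68.027ms (1/7)
9. 680.272ms @ 10/7 + 68.027ms (1/7)
10. 748.299ms @ 11/7 + 136.054ms (2/7)
11. 884.354ms @ 13/7 + 68.027ms (1/7)

note 10 onset = 11/7b = 748.299ms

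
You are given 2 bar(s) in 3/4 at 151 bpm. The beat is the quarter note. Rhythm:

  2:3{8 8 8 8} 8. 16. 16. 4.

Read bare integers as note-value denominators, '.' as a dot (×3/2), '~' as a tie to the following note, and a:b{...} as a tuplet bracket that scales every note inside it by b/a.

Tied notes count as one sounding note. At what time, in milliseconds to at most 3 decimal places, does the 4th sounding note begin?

1. 0.0ms @ 0 + 298.013ms (3/4)
2. 298.013ms @ 3/4 + 298.013ms (3/4)
3. 596.026ms @ 3/2 + 298.013ms (3/4)
4. 894.04ms @ 9/4 + 298.013ms (3/4)
5. 1192.053ms @ 3 + 298.013ms (3/4)
6. 1490.066ms @ 15/4 + 149.007ms (3/8)
7. 1639.073ms @ 33/8 + 149.007ms (3/8)
8. 1788.079ms @ 9/2 + 596.026ms (3/2)

note 4 onset = 9/4b = 894.04ms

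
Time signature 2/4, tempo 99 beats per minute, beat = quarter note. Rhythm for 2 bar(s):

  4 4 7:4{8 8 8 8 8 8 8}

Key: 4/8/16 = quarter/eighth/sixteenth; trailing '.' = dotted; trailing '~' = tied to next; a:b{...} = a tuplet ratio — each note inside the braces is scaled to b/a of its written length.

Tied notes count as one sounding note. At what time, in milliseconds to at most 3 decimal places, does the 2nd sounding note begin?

1. 0.0ms @ 0 + 606.061ms (1)
2. 606.061ms @ 1 + 606.061ms (1)
3. 1212.121ms @ 2 + 173.16ms (2/7)
4. 1385.281ms @ 16/7 + 173.16ms (2/7)
5. 1558.442ms @ 18/7 + 173.16ms (2/7)
6. 1731.602ms @ 20/7 + 173.16ms (2/7)
7. 1904.762ms @ 22/7 + 173.16ms (2/7)
8. 2077.922ms @ 24/7 + 173.16ms (2/7)
9. 2251.082ms @ 26/7 + 173.16ms (2/7)

note 2 onset = 1b = 606.061ms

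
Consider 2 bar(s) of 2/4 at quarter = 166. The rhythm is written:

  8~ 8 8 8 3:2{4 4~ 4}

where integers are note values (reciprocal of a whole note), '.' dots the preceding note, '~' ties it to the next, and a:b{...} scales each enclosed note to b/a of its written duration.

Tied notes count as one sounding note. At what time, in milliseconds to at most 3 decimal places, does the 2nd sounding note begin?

note 2 onset = 1b = 361.446ms

1. 0.0ms @ 0 + 361.446ms (1)
2. 361.446ms @ 1 + 180.723ms (1/2)
3. 542.169ms @ 3/2 + 180.723ms (1/2)
4. 722.892ms @ 2 + 240.964ms (2/3)
5. 963.855ms @ 8/3 + 481.928ms (4/3)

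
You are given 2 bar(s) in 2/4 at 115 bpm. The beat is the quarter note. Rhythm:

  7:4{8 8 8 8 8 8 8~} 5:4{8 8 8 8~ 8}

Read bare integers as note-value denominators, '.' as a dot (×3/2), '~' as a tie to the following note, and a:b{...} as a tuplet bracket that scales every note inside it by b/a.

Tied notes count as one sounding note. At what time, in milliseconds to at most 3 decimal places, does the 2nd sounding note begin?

1. 0.0ms @ 0 + 149.068ms (2/7)
2. 149.068ms @ 2/7 + 149.068ms (2/7)
3. 298.137ms @ 4/7 + 149.068ms (2/7)
4. 447.205ms @ 6/7 + 149.068ms (2/7)
5. 596.273ms @ 8/7 + 149.068ms (2/7)
6. 745.342ms @ 10/7 + 149.068ms (2/7)
7. 894.41ms @ 12/7 + 357.764ms (24/35)
8. 1252.174ms @ 12/5 + 208.696ms (2/5)
9. 1460.87ms @ 14/5 + 208.696ms (2/5)
10. 1669.565ms @ 16/5 + 417.391ms (4/5)

note 2 onset = 2/7b = 149.068ms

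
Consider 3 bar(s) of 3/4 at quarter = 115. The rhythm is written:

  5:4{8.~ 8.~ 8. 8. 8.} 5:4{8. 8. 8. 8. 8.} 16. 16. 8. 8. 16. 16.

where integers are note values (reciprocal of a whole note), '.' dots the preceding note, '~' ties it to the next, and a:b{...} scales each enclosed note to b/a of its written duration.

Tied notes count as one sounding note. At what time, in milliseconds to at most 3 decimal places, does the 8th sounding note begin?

note 8 onset = 27/5b = 2817.391ms

1. 0.0ms @ 0 + 939.13ms (9/5)
2. 939.13ms @ 9/5 + 313.043ms (3/5)
3. 1252.174ms @ 12/5 + 313.043ms (3/5)
4. 1565.217ms @ 3 + 313.043ms (3/5)
5. 1878.261ms @ 18/5 + 313.043ms (3/5)
6. 2191.304ms @ 21/5 + 313.043ms (3/5)
7. 2504.348ms @ 24/5 + 313.043ms (3/5)
8. 2817.391ms @ 27/5 + 313.043ms (3/5)
9. 3130.435ms @ 6 + 195.652ms (3/8)
10. 3326.087ms @ 51/8 + 195.652ms (3/8)
11. 3521.739ms @ 27/4 + 391.304ms (3/4)
12. 3913.043ms @ 15/2 + 391.304ms (3/4)
13. 4304.348ms @ 33/4 + 195.652ms (3/8)
14. 4500.0ms @ 69/8 + 195.652ms (3/8)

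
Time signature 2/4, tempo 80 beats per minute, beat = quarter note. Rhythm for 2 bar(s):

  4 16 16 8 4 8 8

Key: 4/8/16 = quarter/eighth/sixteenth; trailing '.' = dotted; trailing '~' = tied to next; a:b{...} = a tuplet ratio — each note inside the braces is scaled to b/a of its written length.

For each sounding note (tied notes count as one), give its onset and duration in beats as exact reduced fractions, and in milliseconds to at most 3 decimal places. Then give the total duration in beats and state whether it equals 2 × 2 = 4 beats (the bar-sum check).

1) 0.0ms=0b +750.0ms=1b
2) 750.0ms=1b +187.5ms=1/4b
3) 937.5ms=5/4b +187.5ms=1/4b
4) 1125.0ms=3/2b +375.0ms=1/2b
5) 1500.0ms=2b +750.0ms=1b
6) 2250.0ms=3b +375.0ms=1/2b
7) 2625.0ms=7/2b +375.0ms=1/2b
Σ=4b of 4 (80bpm 2/4) — PASS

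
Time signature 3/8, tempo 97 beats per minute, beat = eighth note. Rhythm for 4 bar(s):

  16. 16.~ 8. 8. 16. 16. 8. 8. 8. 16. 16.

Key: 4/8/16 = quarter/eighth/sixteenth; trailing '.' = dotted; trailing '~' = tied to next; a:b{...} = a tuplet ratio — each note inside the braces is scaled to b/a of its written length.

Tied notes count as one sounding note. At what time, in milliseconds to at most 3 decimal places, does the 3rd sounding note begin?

note 3 onset = 3b = 1855.67ms

1. 0.0ms @ 0 + 463.918ms (3/4)
2. 463.918ms @ 3/4 + 1391.753ms (9/4)
3. 1855.67ms @ 3 + 927.835ms (3/2)
4. 2783.505ms @ 9/2 + 463.918ms (3/4)
5. 3247.423ms @ 21/4 + 463.918ms (3/4)
6. 3711.34ms @ 6 + 927.835ms (3/2)
7. 4639.175ms @ 15/2 + 927.835ms (3/2)
8. 5567.01ms @ 9 + 927.835ms (3/2)
9. 6494.845ms @ 21/2 + 463.918ms (3/4)
10. 6958.763ms @ 45/4 + 463.918ms (3/4)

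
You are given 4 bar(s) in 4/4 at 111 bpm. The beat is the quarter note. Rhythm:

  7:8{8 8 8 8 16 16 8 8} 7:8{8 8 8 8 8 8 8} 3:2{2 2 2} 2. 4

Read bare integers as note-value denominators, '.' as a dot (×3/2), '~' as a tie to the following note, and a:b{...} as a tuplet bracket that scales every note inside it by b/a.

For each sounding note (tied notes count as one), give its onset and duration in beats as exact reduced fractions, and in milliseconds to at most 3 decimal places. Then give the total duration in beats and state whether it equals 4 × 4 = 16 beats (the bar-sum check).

1) 0.0ms=0b +308.88ms=4/7b
2) 308.88ms=4/7b +308.88ms=4/7b
3) 617.761ms=8/7b +308.88ms=4/7b
4) 926.641ms=12/7b +308.88ms=4/7b
5) 1235.521ms=16/7b +154.44ms=2/7b
6) 1389.961ms=18/7b +154.44ms=2/7b
7) 1544.402ms=20/7b +308.88ms=4/7b
8) 1853.282ms=24/7b +308.88ms=4/7b
9) 2162.162ms=4b +308.88ms=4/7b
10) 2471.042ms=32/7b +308.88ms=4/7b
11) 2779.923ms=36/7b +308.88ms=4/7b
12) 3088.803ms=40/7b +308.88ms=4/7b
13) 3397.683ms=44/7b +308.88ms=4/7b
14) 3706.564ms=48/7b +308.88ms=4/7b
15) 4015.444ms=52/7b +308.88ms=4/7b
16) 4324.324ms=8b +720.721ms=4/3b
17) 5045.045ms=28/3b +720.721ms=4/3b
18) 5765.766ms=32/3b +720.721ms=4/3b
19) 6486.486ms=12b +1621.622ms=3b
20) 8108.108ms=15b +540.541ms=1b
Σ=16b of 16 (111bpm 4/4) — PASS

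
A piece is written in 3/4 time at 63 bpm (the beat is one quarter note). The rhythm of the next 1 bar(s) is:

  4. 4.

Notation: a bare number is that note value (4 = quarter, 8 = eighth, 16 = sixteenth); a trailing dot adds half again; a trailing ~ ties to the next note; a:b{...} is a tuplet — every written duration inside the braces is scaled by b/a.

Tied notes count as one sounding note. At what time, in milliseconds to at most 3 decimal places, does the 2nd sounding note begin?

1. 0.0ms @ 0 + 1428.571ms (3/2)
2. 1428.571ms @ 3/2 + 1428.571ms (3/2)

note 2 onset = 3/2b = 1428.571ms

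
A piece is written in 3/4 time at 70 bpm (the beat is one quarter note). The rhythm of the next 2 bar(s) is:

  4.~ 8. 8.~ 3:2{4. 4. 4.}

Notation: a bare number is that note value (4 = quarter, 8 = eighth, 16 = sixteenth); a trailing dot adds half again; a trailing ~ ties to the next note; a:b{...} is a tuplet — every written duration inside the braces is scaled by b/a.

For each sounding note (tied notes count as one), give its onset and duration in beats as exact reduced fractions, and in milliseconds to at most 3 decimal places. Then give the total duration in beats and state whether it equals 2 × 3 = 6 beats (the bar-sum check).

1) 0.0ms=0b +1928.571ms=9/4b
2) 1928.571ms=9/4b +1500.0ms=7/4b
3) 3428.571ms=4b +857.143ms=1b
4) 4285.714ms=5b +857.143ms=1b
Σ=6b of 6 (70bpm 3/4) — PASS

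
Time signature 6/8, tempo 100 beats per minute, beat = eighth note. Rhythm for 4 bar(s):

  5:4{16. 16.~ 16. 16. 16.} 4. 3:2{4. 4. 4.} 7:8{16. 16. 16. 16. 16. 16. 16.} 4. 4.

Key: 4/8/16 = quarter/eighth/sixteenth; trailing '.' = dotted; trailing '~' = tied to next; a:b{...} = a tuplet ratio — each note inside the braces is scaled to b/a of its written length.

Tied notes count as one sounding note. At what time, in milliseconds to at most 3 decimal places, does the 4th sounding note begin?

note 4 onset = 12/5b = 1440.0ms

1. 0.0ms @ 0 + 360.0ms (3/5)
2. 360.0ms @ 3/5 + 720.0ms (6/5)
3. 1080.0ms @ 9/5 + 360.0ms (3/5)
4. 1440.0ms @ 12/5 + 360.0ms (3/5)
5. 1800.0ms @ 3 + 1800.0ms (3)
6. 3600.0ms @ 6 + 1200.0ms (2)
7. 4800.0ms @ 8 + 1200.0ms (2)
8. 6000.0ms @ 10 + 1200.0ms (2)
9. 7200.0ms @ 12 + 514.286ms (6/7)
10. 7714.286ms @ 90/7 + 514.286ms (6/7)
11. 8228.571ms @ 96/7 + 514.286ms (6/7)
12. 8742.857ms @ 102/7 + 514.286ms (6/7)
13. 9257.143ms @ 108/7 + 514.286ms (6/7)
14. 9771.429ms @ 114/7 + 514.286ms (6/7)
15. 10285.714ms @ 120/7 + 514.286ms (6/7)
16. 10800.0ms @ 18 + 1800.0ms (3)
17. 12600.0ms @ 21 + 1800.0ms (3)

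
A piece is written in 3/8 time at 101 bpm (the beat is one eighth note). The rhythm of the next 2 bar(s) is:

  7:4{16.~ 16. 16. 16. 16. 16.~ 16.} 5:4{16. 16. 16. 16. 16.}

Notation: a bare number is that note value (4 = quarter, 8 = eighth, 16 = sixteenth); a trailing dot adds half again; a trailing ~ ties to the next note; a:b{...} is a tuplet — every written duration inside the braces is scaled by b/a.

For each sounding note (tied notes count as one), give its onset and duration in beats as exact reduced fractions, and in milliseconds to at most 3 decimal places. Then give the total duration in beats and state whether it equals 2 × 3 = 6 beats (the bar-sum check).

1) 0.0ms=0b +509.194ms=6/7b
2) 509.194ms=6/7b +254.597ms=3/7b
3) 763.791ms=9/7b +254.597ms=3/7b
4) 1018.388ms=12/7b +254.597ms=3/7b
5) 1272.984ms=15/7b +509.194ms=6/7b
6) 1782.178ms=3b +356.436ms=3/5b
7) 2138.614ms=18/5b +356.436ms=3/5b
8) 2495.05ms=21/5b +356.436ms=3/5b
9) 2851.485ms=24/5b +356.436ms=3/5b
10) 3207.921ms=27/5b +356.436ms=3/5b
Σ=6b of 6 (101bpm 3/8) — PASS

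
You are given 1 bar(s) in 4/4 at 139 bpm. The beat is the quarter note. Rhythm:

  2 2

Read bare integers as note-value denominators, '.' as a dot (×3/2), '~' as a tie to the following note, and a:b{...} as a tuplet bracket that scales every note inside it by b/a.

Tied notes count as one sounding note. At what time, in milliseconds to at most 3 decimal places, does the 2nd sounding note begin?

1. 0.0ms @ 0 + 863.309ms (2)
2. 863.309ms @ 2 + 863.309ms (2)

note 2 onset = 2b = 863.309ms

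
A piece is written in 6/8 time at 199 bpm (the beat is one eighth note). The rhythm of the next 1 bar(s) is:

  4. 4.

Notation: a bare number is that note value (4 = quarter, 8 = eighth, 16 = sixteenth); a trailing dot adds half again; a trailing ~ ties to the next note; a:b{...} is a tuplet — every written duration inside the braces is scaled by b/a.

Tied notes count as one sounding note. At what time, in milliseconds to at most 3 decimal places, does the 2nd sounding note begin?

note 2 onset = 3b = 904.523ms

1. 0.0ms @ 0 + 904.523ms (3)
2. 904.523ms @ 3 + 904.523ms (3)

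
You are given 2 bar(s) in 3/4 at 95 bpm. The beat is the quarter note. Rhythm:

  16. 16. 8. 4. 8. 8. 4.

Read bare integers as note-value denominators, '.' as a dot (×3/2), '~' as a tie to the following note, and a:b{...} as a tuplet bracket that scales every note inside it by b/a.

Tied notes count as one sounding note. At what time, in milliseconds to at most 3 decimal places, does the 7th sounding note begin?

note 7 onset = 9/2b = 2842.105ms

1. 0.0ms @ 0 + 236.842ms (3/8)
2. 236.842ms @ 3/8 + 236.842ms (3/8)
3. 473.684ms @ 3/4 + 473.684ms (3/4)
4. 947.368ms @ 3/2 + 947.368ms (3/2)
5. 1894.737ms @ 3 + 473.684ms (3/4)
6. 2368.421ms @ 15/4 + 473.684ms (3/4)
7. 2842.105ms @ 9/2 + 947.368ms (3/2)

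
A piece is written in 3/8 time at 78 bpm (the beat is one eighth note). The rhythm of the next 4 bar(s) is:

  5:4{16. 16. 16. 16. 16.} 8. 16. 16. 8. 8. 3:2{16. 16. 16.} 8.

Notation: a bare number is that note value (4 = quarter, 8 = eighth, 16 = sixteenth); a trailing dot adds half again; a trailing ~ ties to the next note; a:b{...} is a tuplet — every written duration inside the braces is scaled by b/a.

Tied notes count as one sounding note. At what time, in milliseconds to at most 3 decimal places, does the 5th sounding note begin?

1. 0.0ms @ 0 + 461.538ms (3/5)
2. 461.538ms @ 3/5 + 461.538ms (3/5)
3. 923.077ms @ 6/5 + 461.538ms (3/5)
4. 1384.615ms @ 9/5 + 461.538ms (3/5)
5. 1846.154ms @ 12/5 + 461.538ms (3/5)
6. 2307.692ms @ 3 + 1153.846ms (3/2)
7. 3461.538ms @ 9/2 + 576.923ms (3/4)
8. 4038.462ms @ 21/4 + 576.923ms (3/4)
9. 4615.385ms @ 6 + 1153.846ms (3/2)
10. 5769.231ms @ 15/2 + 1153.846ms (3/2)
11. 6923.077ms @ 9 + 384.615ms (1/2)
12. 7307.692ms @ 19/2 + 384.615ms (1/2)
13. 7692.308ms @ 10 + 384.615ms (1/2)
14. 8076.923ms @ 21/2 + 1153.846ms (3/2)

note 5 onset = 12/5b = 1846.154ms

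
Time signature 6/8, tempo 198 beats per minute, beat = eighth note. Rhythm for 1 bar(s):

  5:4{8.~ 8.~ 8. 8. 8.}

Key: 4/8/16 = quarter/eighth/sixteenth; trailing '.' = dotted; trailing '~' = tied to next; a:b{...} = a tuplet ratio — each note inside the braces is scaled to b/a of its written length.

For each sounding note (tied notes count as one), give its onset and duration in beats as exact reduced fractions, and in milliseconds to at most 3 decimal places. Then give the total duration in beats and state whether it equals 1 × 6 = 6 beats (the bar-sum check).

1) 0.0ms=0b +1090.909ms=18/5b
2) 1090.909ms=18/5b +363.636ms=6/5b
3) 1454.545ms=24/5b +363.636ms=6/5b
Σ=6b of 6 (198bpm 6/8) — PASS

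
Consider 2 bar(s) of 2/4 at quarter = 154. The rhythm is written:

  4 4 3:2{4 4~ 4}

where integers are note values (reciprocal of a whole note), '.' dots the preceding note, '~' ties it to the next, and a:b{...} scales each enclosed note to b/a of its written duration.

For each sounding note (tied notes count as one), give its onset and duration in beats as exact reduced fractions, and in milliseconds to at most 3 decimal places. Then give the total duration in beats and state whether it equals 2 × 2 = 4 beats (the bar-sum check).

1) 0.0ms=0b +389.61ms=1b
2) 389.61ms=1b +389.61ms=1b
3) 779.221ms=2b +259.74ms=2/3b
4) 1038.961ms=8/3b +519.481ms=4/3b
Σ=4b of 4 (154bpm 2/4) — PASS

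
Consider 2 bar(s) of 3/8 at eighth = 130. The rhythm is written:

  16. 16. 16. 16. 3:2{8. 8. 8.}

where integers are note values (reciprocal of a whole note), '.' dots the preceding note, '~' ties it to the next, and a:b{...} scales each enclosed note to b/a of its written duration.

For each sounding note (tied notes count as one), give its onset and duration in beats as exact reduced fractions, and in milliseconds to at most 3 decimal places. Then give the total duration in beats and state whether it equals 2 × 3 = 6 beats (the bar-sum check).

1) 0.0ms=0b +346.154ms=3/4b
2) 346.154ms=3/4b +346.154ms=3/4b
3) 692.308ms=3/2b +346.154ms=3/4b
4) 1038.462ms=9/4b +346.154ms=3/4b
5) 1384.615ms=3b +461.538ms=1b
6) 1846.154ms=4b +461.538ms=1b
7) 2307.692ms=5b +461.538ms=1b
Σ=6b of 6 (130bpm 3/8) — PASS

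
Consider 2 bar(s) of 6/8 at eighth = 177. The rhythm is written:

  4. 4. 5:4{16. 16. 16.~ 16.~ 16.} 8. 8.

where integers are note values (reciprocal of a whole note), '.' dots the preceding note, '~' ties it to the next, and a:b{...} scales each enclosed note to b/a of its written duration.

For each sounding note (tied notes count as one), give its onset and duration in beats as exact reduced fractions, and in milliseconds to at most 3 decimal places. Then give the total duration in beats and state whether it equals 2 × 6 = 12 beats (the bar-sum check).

1) 0.0ms=0b +1016.949ms=3b
2) 1016.949ms=3b +1016.949ms=3b
3) 2033.898ms=6b +203.39ms=3/5b
4) 2237.288ms=33/5b +203.39ms=3/5b
5) 2440.678ms=36/5b +610.169ms=9/5b
6) 3050.847ms=9b +508.475ms=3/2b
7) 3559.322ms=21/2b +508.475ms=3/2b
Σ=12b of 12 (177bpm 6/8) — PASS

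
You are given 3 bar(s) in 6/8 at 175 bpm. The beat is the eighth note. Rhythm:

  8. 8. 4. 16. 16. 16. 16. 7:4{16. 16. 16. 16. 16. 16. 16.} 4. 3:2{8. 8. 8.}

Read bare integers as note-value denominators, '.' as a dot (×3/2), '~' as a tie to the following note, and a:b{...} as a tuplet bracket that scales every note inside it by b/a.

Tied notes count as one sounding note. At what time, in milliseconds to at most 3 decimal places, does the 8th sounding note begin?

1. 0.0ms @ 0 + 514.286ms (3/2)
2. 514.286ms @ 3/2 + 514.286ms (3/2)
3. 1028.571ms @ 3 + 1028.571ms (3)
4. 2057.143ms @ 6 + 257.143ms (3/4)
5. 2314.286ms @ 27/4 + 257.143ms (3/4)
6. 2571.429ms @ 15/2 + 257.143ms (3/4)
7. 2828.571ms @ 33/4 + 257.143ms (3/4)
8. 3085.714ms @ 9 + 146.939ms (3/7)
9. 3232.653ms @ 66/7 + 146.939ms (3/7)
10. 3379.592ms @ 69/7 + 146.939ms (3/7)
11. 3526.531ms @ 72/7 + 146.939ms (3/7)
12. 3673.469ms @ 75/7 + 146.939ms (3/7)
13. 3820.408ms @ 78/7 + 146.939ms (3/7)
14. 3967.347ms @ 81/7 + 146.939ms (3/7)
15. 4114.286ms @ 12 + 1028.571ms (3)
16. 5142.857ms @ 15 + 342.857ms (1)
17. 5485.714ms @ 16 + 342.857ms (1)
18. 5828.571ms @ 17 + 342.857ms (1)

note 8 onset = 9b = 3085.714ms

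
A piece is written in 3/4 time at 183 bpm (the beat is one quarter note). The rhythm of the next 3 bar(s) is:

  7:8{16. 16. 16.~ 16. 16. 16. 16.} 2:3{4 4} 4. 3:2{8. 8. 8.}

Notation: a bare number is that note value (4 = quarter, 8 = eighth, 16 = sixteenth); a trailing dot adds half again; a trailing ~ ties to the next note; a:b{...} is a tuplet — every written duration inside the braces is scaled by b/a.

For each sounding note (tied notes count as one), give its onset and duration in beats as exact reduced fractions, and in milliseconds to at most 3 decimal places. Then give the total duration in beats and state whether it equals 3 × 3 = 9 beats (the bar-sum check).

1) 0.0ms=0b +140.515ms=3/7b
2) 140.515ms=3/7b +140.515ms=3/7b
3) 281.03ms=6/7b +281.03ms=6/7b
4) 562.061ms=12/7b +140.515ms=3/7b
5) 702.576ms=15/7b +140.515ms=3/7b
6) 843.091ms=18/7b +140.515ms=3/7b
7) 983.607ms=3b +491.803ms=3/2b
8) 1475.41ms=9/2b +491.803ms=3/2b
9) 1967.213ms=6b +491.803ms=3/2b
10) 2459.016ms=15/2b +163.934ms=1/2b
11) 2622.951ms=8b +163.934ms=1/2b
12) 2786.885ms=17/2b +163.934ms=1/2b
Σ=9b of 9 (183bpm 3/4) — PASS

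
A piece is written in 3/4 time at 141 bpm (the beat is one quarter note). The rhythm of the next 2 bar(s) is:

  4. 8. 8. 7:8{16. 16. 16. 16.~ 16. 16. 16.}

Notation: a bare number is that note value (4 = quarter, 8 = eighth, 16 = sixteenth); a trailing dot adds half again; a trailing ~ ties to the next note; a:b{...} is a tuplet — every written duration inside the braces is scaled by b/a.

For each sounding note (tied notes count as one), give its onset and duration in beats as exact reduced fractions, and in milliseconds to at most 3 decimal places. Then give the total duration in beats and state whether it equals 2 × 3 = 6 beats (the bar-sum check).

1) 0.0ms=0b +638.298ms=3/2b
2) 638.298ms=3/2b +319.149ms=3/4b
3) 957.447ms=9/4b +319.149ms=3/4b
4) 1276.596ms=3b +182.371ms=3/7b
5) 1458.967ms=24/7b +182.371ms=3/7b
6) 1641.337ms=27/7b +182.371ms=3/7b
7) 1823.708ms=30/7b +364.742ms=6/7b
8) 2188.45ms=36/7b +182.371ms=3/7b
9) 2370.821ms=39/7b +182.371ms=3/7b
Σ=6b of 6 (141bpm 3/4) — PASS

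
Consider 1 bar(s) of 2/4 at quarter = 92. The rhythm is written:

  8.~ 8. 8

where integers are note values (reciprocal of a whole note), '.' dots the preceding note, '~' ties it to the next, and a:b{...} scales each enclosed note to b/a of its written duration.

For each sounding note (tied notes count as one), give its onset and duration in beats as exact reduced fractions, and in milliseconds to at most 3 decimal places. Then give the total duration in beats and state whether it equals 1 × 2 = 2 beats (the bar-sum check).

1) 0.0ms=0b +978.261ms=3/2b
2) 978.261ms=3/2b +326.087ms=1/2b
Σ=2b of 2 (92bpm 2/4) — PASS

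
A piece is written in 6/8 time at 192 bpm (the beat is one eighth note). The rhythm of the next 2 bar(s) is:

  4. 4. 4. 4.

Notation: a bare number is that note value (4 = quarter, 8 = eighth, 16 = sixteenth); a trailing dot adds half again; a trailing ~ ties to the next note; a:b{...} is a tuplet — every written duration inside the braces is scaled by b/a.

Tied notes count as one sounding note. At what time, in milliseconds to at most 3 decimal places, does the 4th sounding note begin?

1. 0.0ms @ 0 + 937.5ms (3)
2. 937.5ms @ 3 + 937.5ms (3)
3. 1875.0ms @ 6 + 937.5ms (3)
4. 2812.5ms @ 9 + 937.5ms (3)

note 4 onset = 9b = 2812.5ms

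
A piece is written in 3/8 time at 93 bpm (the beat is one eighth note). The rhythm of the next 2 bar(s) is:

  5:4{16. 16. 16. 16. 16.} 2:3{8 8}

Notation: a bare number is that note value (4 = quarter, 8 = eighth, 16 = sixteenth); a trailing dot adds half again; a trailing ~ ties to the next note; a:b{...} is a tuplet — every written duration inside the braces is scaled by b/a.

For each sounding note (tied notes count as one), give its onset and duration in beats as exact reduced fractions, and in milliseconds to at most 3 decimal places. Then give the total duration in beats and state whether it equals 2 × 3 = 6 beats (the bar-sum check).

1) 0.0ms=0b +387.097ms=3/5b
2) 387.097ms=3/5b +387.097ms=3/5b
3) 774.194ms=6/5b +387.097ms=3/5b
4) 1161.29ms=9/5b +387.097ms=3/5b
5) 1548.387ms=12/5b +387.097ms=3/5b
6) 1935.484ms=3b +967.742ms=3/2b
7) 2903.226ms=9/2b +967.742ms=3/2b
Σ=6b of 6 (93bpm 3/8) — PASS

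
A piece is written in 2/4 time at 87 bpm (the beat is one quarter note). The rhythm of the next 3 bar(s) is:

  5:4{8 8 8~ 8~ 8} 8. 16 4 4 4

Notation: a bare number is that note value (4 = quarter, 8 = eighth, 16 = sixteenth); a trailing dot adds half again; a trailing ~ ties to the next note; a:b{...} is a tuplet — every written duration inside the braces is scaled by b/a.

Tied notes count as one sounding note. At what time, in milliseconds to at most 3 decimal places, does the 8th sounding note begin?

1. 0.0ms @ 0 + 275.862ms (2/5)
2. 275.862ms @ 2/5 + 275.862ms (2/5)
3. 551.724ms @ 4/5 + 827.586ms (6/5)
4. 1379.31ms @ 2 + 517.241ms (3/4)
5. 1896.552ms @ 11/4 + 172.414ms (1/4)
6. 2068.966ms @ 3 + 689.655ms (1)
7. 2758.621ms @ 4 + 689.655ms (1)
8. 3448.276ms @ 5 + 689.655ms (1)

note 8 onset = 5b = 3448.276ms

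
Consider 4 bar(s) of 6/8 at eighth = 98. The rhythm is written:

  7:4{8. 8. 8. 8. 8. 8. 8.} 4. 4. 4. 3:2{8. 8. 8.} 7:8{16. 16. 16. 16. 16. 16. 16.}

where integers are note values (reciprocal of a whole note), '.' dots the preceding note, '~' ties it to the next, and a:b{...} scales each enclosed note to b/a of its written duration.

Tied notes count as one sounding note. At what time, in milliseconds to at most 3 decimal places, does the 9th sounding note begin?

1. 0.0ms @ 0 + 524.781ms (6/7)
2. 524.781ms @ 6/7 + 524.781ms (6/7)
3. 1049.563ms @ 12/7 + 524.781ms (6/7)
4. 1574.344ms @ 18/7 + 524.781ms (6/7)
5. 2099.125ms @ 24/7 + 524.781ms (6/7)
6. 2623.907ms @ 30/7 + 524.781ms (6/7)
7. 3148.688ms @ 36/7 + 524.781ms (6/7)
8. 3673.469ms @ 6 + 1836.735ms (3)
9. 5510.204ms @ 9 + 1836.735ms (3)
10. 7346.939ms @ 12 + 1836.735ms (3)
11. 9183.673ms @ 15 + 612.245ms (1)
12. 9795.918ms @ 16 + 612.245ms (1)
13. 10408.163ms @ 17 + 612.245ms (1)
14. 11020.408ms @ 18 + 524.781ms (6/7)
15. 11545.19ms @ 132/7 + 524.781ms (6/7)
16. 12069.971ms @ 138/7 + 524.781ms (6/7)
17. 12594.752ms @ 144/7 + 524.781ms (6/7)
18. 13119.534ms @ 150/7 + 524.781ms (6/7)
19. 13644.315ms @ 156/7 + 524.781ms (6/7)
20. 14169.096ms @ 162/7 + 524.781ms (6/7)

note 9 onset = 9b = 5510.204ms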